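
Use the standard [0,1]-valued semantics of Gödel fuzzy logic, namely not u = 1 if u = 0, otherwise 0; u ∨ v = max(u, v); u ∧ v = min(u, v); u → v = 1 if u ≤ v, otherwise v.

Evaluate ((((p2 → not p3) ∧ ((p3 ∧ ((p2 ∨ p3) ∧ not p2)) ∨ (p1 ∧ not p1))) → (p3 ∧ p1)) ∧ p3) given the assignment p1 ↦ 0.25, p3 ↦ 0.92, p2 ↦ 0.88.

0.92

not p3: Gödel ¬ of 0.92 = 0 (operand ≠ 0)
(p2 → not p3): 0.88 > 0, so result = 0
(p2 ∨ p3) = max(0.88, 0.92) = 0.92
not p2: Gödel ¬ of 0.88 = 0 (operand ≠ 0)
((p2 ∨ p3) ∧ not p2) = min(0.92, 0) = 0
(p3 ∧ ((p2 ∨ p3) ∧ not p2)) = min(0.92, 0) = 0
not p1: Gödel ¬ of 0.25 = 0 (operand ≠ 0)
(p1 ∧ not p1) = min(0.25, 0) = 0
((p3 ∧ ((p2 ∨ p3) ∧ not p2)) ∨ (p1 ∧ not p1)) = max(0, 0) = 0
((p2 → not p3) ∧ ((p3 ∧ ((p2 ∨ p3) ∧ not p2)) ∨ (p1 ∧ not p1))) = min(0, 0) = 0
(p3 ∧ p1) = min(0.92, 0.25) = 0.25
(((p2 → not p3) ∧ ((p3 ∧ ((p2 ∨ p3) ∧ not p2)) ∨ (p1 ∧ not p1))) → (p3 ∧ p1)): 0 ≤ 0.25, so result = 1
((((p2 → not p3) ∧ ((p3 ∧ ((p2 ∨ p3) ∧ not p2)) ∨ (p1 ∧ not p1))) → (p3 ∧ p1)) ∧ p3) = min(1, 0.92) = 0.92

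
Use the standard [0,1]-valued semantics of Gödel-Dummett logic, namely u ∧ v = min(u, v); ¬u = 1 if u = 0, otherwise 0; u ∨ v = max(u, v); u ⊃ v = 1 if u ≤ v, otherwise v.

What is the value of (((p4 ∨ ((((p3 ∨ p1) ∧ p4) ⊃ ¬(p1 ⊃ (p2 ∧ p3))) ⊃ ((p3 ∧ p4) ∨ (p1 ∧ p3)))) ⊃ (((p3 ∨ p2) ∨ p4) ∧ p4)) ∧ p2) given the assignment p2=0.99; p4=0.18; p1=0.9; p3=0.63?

0.18

(p3 ∨ p1) = max(0.63, 0.9) = 0.9
((p3 ∨ p1) ∧ p4) = min(0.9, 0.18) = 0.18
(p2 ∧ p3) = min(0.99, 0.63) = 0.63
(p1 ⊃ (p2 ∧ p3)): 0.9 > 0.63, so result = 0.63
¬(p1 ⊃ (p2 ∧ p3)): Gödel ¬ of 0.63 = 0 (operand ≠ 0)
(((p3 ∨ p1) ∧ p4) ⊃ ¬(p1 ⊃ (p2 ∧ p3))): 0.18 > 0, so result = 0
(p3 ∧ p4) = min(0.63, 0.18) = 0.18
(p1 ∧ p3) = min(0.9, 0.63) = 0.63
((p3 ∧ p4) ∨ (p1 ∧ p3)) = max(0.18, 0.63) = 0.63
((((p3 ∨ p1) ∧ p4) ⊃ ¬(p1 ⊃ (p2 ∧ p3))) ⊃ ((p3 ∧ p4) ∨ (p1 ∧ p3))): 0 ≤ 0.63, so result = 1
(p4 ∨ ((((p3 ∨ p1) ∧ p4) ⊃ ¬(p1 ⊃ (p2 ∧ p3))) ⊃ ((p3 ∧ p4) ∨ (p1 ∧ p3)))) = max(0.18, 1) = 1
(p3 ∨ p2) = max(0.63, 0.99) = 0.99
((p3 ∨ p2) ∨ p4) = max(0.99, 0.18) = 0.99
(((p3 ∨ p2) ∨ p4) ∧ p4) = min(0.99, 0.18) = 0.18
((p4 ∨ ((((p3 ∨ p1) ∧ p4) ⊃ ¬(p1 ⊃ (p2 ∧ p3))) ⊃ ((p3 ∧ p4) ∨ (p1 ∧ p3)))) ⊃ (((p3 ∨ p2) ∨ p4) ∧ p4)): 1 > 0.18, so result = 0.18
(((p4 ∨ ((((p3 ∨ p1) ∧ p4) ⊃ ¬(p1 ⊃ (p2 ∧ p3))) ⊃ ((p3 ∧ p4) ∨ (p1 ∧ p3)))) ⊃ (((p3 ∨ p2) ∨ p4) ∧ p4)) ∧ p2) = min(0.18, 0.99) = 0.18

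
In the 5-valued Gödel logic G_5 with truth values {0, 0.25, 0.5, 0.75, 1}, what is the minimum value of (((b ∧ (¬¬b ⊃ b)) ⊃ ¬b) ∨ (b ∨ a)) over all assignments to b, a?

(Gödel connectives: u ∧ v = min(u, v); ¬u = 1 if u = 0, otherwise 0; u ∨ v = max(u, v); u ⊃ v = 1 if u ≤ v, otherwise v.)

The minimum is attained at b = 0.25, a = 0:
  ¬b: Gödel ¬ of 0.25 = 0 (operand ≠ 0)
  ¬¬b: Gödel ¬ of 0 = 1 (operand is 0)
  (¬¬b ⊃ b): 1 > 0.25, so result = 0.25
  (b ∧ (¬¬b ⊃ b)) = min(0.25, 0.25) = 0.25
  ¬b: Gödel ¬ of 0.25 = 0 (operand ≠ 0)
  ((b ∧ (¬¬b ⊃ b)) ⊃ ¬b): 0.25 > 0, so result = 0
  (b ∨ a) = max(0.25, 0) = 0.25
  (((b ∧ (¬¬b ⊃ b)) ⊃ ¬b) ∨ (b ∨ a)) = max(0, 0.25) = 0.25
Checking all 25 assignments confirms none give a value below 0.25.

0.25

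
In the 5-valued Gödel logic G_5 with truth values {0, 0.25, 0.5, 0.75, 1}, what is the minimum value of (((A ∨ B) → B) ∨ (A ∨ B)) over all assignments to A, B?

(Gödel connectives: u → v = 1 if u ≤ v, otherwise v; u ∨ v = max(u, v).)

0.25

The minimum is attained at A = 0.25, B = 0:
  (A ∨ B) = max(0.25, 0) = 0.25
  ((A ∨ B) → B): 0.25 > 0, so result = 0
  (A ∨ B) = max(0.25, 0) = 0.25
  (((A ∨ B) → B) ∨ (A ∨ B)) = max(0, 0.25) = 0.25
Checking all 25 assignments confirms none give a value below 0.25.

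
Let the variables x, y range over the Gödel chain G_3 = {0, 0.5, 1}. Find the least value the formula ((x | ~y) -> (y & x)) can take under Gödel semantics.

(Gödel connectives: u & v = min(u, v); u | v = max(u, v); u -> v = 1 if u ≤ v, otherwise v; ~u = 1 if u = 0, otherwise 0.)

The minimum is attained at x = 0, y = 0:
  ~y: Gödel ¬ of 0 = 1 (operand is 0)
  (x | ~y) = max(0, 1) = 1
  (y & x) = min(0, 0) = 0
  ((x | ~y) -> (y & x)): 1 > 0, so result = 0
Checking all 9 assignments confirms none give a value below 0.00.

0.00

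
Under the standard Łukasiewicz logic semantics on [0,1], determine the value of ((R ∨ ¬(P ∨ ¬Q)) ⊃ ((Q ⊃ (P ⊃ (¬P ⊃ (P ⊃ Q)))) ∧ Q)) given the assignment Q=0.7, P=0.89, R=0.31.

¬Q: Łukasiewicz ¬ gives 1 − 0.7 = 0.3
(P ∨ ¬Q) = max(0.89, 0.3) = 0.89
¬(P ∨ ¬Q): Łukasiewicz ¬ gives 1 − 0.89 = 0.11
(R ∨ ¬(P ∨ ¬Q)) = max(0.31, 0.11) = 0.31
¬P: Łukasiewicz ¬ gives 1 − 0.89 = 0.11
(P ⊃ Q): min(1, 1 − 0.89 + 0.7) = 0.81
(¬P ⊃ (P ⊃ Q)): min(1, 1 − 0.11 + 0.81) = 1
(P ⊃ (¬P ⊃ (P ⊃ Q))): min(1, 1 − 0.89 + 1) = 1
(Q ⊃ (P ⊃ (¬P ⊃ (P ⊃ Q)))): min(1, 1 − 0.7 + 1) = 1
((Q ⊃ (P ⊃ (¬P ⊃ (P ⊃ Q)))) ∧ Q) = min(1, 0.7) = 0.7
((R ∨ ¬(P ∨ ¬Q)) ⊃ ((Q ⊃ (P ⊃ (¬P ⊃ (P ⊃ Q)))) ∧ Q)): min(1, 1 − 0.31 + 0.7) = 1

1.00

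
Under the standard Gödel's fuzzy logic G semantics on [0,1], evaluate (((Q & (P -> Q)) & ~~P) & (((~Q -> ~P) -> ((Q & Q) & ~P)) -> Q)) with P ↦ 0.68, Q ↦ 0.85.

(P -> Q): 0.68 ≤ 0.85, so result = 1
(Q & (P -> Q)) = min(0.85, 1) = 0.85
~P: Gödel ¬ of 0.68 = 0 (operand ≠ 0)
~~P: Gödel ¬ of 0 = 1 (operand is 0)
((Q & (P -> Q)) & ~~P) = min(0.85, 1) = 0.85
~Q: Gödel ¬ of 0.85 = 0 (operand ≠ 0)
~P: Gödel ¬ of 0.68 = 0 (operand ≠ 0)
(~Q -> ~P): 0 ≤ 0, so result = 1
(Q & Q) = min(0.85, 0.85) = 0.85
~P: Gödel ¬ of 0.68 = 0 (operand ≠ 0)
((Q & Q) & ~P) = min(0.85, 0) = 0
((~Q -> ~P) -> ((Q & Q) & ~P)): 1 > 0, so result = 0
(((~Q -> ~P) -> ((Q & Q) & ~P)) -> Q): 0 ≤ 0.85, so result = 1
(((Q & (P -> Q)) & ~~P) & (((~Q -> ~P) -> ((Q & Q) & ~P)) -> Q)) = min(0.85, 1) = 0.85

0.85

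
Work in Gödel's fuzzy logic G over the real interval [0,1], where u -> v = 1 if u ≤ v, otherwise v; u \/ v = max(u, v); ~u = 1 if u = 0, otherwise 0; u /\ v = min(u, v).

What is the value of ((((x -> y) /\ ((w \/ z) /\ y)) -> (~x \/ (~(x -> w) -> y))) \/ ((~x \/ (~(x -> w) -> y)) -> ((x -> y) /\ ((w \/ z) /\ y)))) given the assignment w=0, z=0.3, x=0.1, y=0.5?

(x -> y): 0.1 ≤ 0.5, so result = 1
(w \/ z) = max(0, 0.3) = 0.3
((w \/ z) /\ y) = min(0.3, 0.5) = 0.3
((x -> y) /\ ((w \/ z) /\ y)) = min(1, 0.3) = 0.3
~x: Gödel ¬ of 0.1 = 0 (operand ≠ 0)
(x -> w): 0.1 > 0, so result = 0
~(x -> w): Gödel ¬ of 0 = 1 (operand is 0)
(~(x -> w) -> y): 1 > 0.5, so result = 0.5
(~x \/ (~(x -> w) -> y)) = max(0, 0.5) = 0.5
(((x -> y) /\ ((w \/ z) /\ y)) -> (~x \/ (~(x -> w) -> y))): 0.3 ≤ 0.5, so result = 1
~x: Gödel ¬ of 0.1 = 0 (operand ≠ 0)
(x -> w): 0.1 > 0, so result = 0
~(x -> w): Gödel ¬ of 0 = 1 (operand is 0)
(~(x -> w) -> y): 1 > 0.5, so result = 0.5
(~x \/ (~(x -> w) -> y)) = max(0, 0.5) = 0.5
(x -> y): 0.1 ≤ 0.5, so result = 1
(w \/ z) = max(0, 0.3) = 0.3
((w \/ z) /\ y) = min(0.3, 0.5) = 0.3
((x -> y) /\ ((w \/ z) /\ y)) = min(1, 0.3) = 0.3
((~x \/ (~(x -> w) -> y)) -> ((x -> y) /\ ((w \/ z) /\ y))): 0.5 > 0.3, so result = 0.3
((((x -> y) /\ ((w \/ z) /\ y)) -> (~x \/ (~(x -> w) -> y))) \/ ((~x \/ (~(x -> w) -> y)) -> ((x -> y) /\ ((w \/ z) /\ y)))) = max(1, 0.3) = 1

1.00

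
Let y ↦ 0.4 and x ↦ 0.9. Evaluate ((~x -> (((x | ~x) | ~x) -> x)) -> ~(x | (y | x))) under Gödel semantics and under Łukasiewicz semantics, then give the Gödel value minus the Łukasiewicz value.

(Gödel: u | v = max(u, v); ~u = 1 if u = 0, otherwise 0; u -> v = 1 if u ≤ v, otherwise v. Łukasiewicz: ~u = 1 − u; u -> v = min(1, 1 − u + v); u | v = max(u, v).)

Gödel evaluation:
  ~x: Gödel ¬ of 0.9 = 0 (operand ≠ 0)
  ~x: Gödel ¬ of 0.9 = 0 (operand ≠ 0)
  (x | ~x) = max(0.9, 0) = 0.9
  ~x: Gödel ¬ of 0.9 = 0 (operand ≠ 0)
  ((x | ~x) | ~x) = max(0.9, 0) = 0.9
  (((x | ~x) | ~x) -> x): 0.9 ≤ 0.9, so result = 1
  (~x -> (((x | ~x) | ~x) -> x)): 0 ≤ 1, so result = 1
  (y | x) = max(0.4, 0.9) = 0.9
  (x | (y | x)) = max(0.9, 0.9) = 0.9
  ~(x | (y | x)): Gödel ¬ of 0.9 = 0 (operand ≠ 0)
  ((~x -> (((x | ~x) | ~x) -> x)) -> ~(x | (y | x))): 1 > 0, so result = 0
  Gödel value = 0
Łukasiewicz evaluation:
  ~x: Łukasiewicz ¬ gives 1 − 0.9 = 0.1
  ~x: Łukasiewicz ¬ gives 1 − 0.9 = 0.1
  (x | ~x) = max(0.9, 0.1) = 0.9
  ~x: Łukasiewicz ¬ gives 1 − 0.9 = 0.1
  ((x | ~x) | ~x) = max(0.9, 0.1) = 0.9
  (((x | ~x) | ~x) -> x): min(1, 1 − 0.9 + 0.9) = 1
  (~x -> (((x | ~x) | ~x) -> x)): min(1, 1 − 0.1 + 1) = 1
  (y | x) = max(0.4, 0.9) = 0.9
  (x | (y | x)) = max(0.9, 0.9) = 0.9
  ~(x | (y | x)): Łukasiewicz ¬ gives 1 − 0.9 = 0.1
  ((~x -> (((x | ~x) | ~x) -> x)) -> ~(x | (y | x))): min(1, 1 − 1 + 0.1) = 0.1
  Łukasiewicz value = 0.1
Difference: 0 − 0.1 = -0.10

-0.10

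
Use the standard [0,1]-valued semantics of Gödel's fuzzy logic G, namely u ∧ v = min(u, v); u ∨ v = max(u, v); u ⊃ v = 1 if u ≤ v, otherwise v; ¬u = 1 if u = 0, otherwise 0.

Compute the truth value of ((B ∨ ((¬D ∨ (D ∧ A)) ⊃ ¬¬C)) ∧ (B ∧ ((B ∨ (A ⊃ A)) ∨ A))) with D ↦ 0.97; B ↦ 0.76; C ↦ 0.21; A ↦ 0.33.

0.76

¬D: Gödel ¬ of 0.97 = 0 (operand ≠ 0)
(D ∧ A) = min(0.97, 0.33) = 0.33
(¬D ∨ (D ∧ A)) = max(0, 0.33) = 0.33
¬C: Gödel ¬ of 0.21 = 0 (operand ≠ 0)
¬¬C: Gödel ¬ of 0 = 1 (operand is 0)
((¬D ∨ (D ∧ A)) ⊃ ¬¬C): 0.33 ≤ 1, so result = 1
(B ∨ ((¬D ∨ (D ∧ A)) ⊃ ¬¬C)) = max(0.76, 1) = 1
(A ⊃ A): 0.33 ≤ 0.33, so result = 1
(B ∨ (A ⊃ A)) = max(0.76, 1) = 1
((B ∨ (A ⊃ A)) ∨ A) = max(1, 0.33) = 1
(B ∧ ((B ∨ (A ⊃ A)) ∨ A)) = min(0.76, 1) = 0.76
((B ∨ ((¬D ∨ (D ∧ A)) ⊃ ¬¬C)) ∧ (B ∧ ((B ∨ (A ⊃ A)) ∨ A))) = min(1, 0.76) = 0.76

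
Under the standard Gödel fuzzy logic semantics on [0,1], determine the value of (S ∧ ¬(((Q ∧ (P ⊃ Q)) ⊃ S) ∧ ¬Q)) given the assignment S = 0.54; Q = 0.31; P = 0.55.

0.54

(P ⊃ Q): 0.55 > 0.31, so result = 0.31
(Q ∧ (P ⊃ Q)) = min(0.31, 0.31) = 0.31
((Q ∧ (P ⊃ Q)) ⊃ S): 0.31 ≤ 0.54, so result = 1
¬Q: Gödel ¬ of 0.31 = 0 (operand ≠ 0)
(((Q ∧ (P ⊃ Q)) ⊃ S) ∧ ¬Q) = min(1, 0) = 0
¬(((Q ∧ (P ⊃ Q)) ⊃ S) ∧ ¬Q): Gödel ¬ of 0 = 1 (operand is 0)
(S ∧ ¬(((Q ∧ (P ⊃ Q)) ⊃ S) ∧ ¬Q)) = min(0.54, 1) = 0.54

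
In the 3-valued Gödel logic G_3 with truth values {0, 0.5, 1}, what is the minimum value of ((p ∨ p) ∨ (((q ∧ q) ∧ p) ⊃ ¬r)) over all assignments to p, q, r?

The minimum is attained at p = 0.5, q = 0.5, r = 0.5:
  (p ∨ p) = max(0.5, 0.5) = 0.5
  (q ∧ q) = min(0.5, 0.5) = 0.5
  ((q ∧ q) ∧ p) = min(0.5, 0.5) = 0.5
  ¬r: Gödel ¬ of 0.5 = 0 (operand ≠ 0)
  (((q ∧ q) ∧ p) ⊃ ¬r): 0.5 > 0, so result = 0
  ((p ∨ p) ∨ (((q ∧ q) ∧ p) ⊃ ¬r)) = max(0.5, 0) = 0.5
Checking all 27 assignments confirms none give a value below 0.50.

0.50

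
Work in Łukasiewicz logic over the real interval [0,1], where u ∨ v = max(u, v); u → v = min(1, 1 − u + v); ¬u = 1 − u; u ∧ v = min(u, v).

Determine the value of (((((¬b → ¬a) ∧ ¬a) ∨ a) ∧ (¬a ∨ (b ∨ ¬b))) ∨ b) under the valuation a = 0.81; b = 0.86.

0.86

¬b: Łukasiewicz ¬ gives 1 − 0.86 = 0.14
¬a: Łukasiewicz ¬ gives 1 − 0.81 = 0.19
(¬b → ¬a): min(1, 1 − 0.14 + 0.19) = 1
¬a: Łukasiewicz ¬ gives 1 − 0.81 = 0.19
((¬b → ¬a) ∧ ¬a) = min(1, 0.19) = 0.19
(((¬b → ¬a) ∧ ¬a) ∨ a) = max(0.19, 0.81) = 0.81
¬a: Łukasiewicz ¬ gives 1 − 0.81 = 0.19
¬b: Łukasiewicz ¬ gives 1 − 0.86 = 0.14
(b ∨ ¬b) = max(0.86, 0.14) = 0.86
(¬a ∨ (b ∨ ¬b)) = max(0.19, 0.86) = 0.86
((((¬b → ¬a) ∧ ¬a) ∨ a) ∧ (¬a ∨ (b ∨ ¬b))) = min(0.81, 0.86) = 0.81
(((((¬b → ¬a) ∧ ¬a) ∨ a) ∧ (¬a ∨ (b ∨ ¬b))) ∨ b) = max(0.81, 0.86) = 0.86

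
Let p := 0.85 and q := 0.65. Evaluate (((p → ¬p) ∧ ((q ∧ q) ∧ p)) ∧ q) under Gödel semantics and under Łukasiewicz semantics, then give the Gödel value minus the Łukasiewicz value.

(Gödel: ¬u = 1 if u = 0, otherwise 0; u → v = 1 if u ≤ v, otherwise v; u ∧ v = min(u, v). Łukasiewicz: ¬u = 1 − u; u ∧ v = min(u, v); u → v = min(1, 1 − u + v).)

Gödel evaluation:
  ¬p: Gödel ¬ of 0.85 = 0 (operand ≠ 0)
  (p → ¬p): 0.85 > 0, so result = 0
  (q ∧ q) = min(0.65, 0.65) = 0.65
  ((q ∧ q) ∧ p) = min(0.65, 0.85) = 0.65
  ((p → ¬p) ∧ ((q ∧ q) ∧ p)) = min(0, 0.65) = 0
  (((p → ¬p) ∧ ((q ∧ q) ∧ p)) ∧ q) = min(0, 0.65) = 0
  Gödel value = 0
Łukasiewicz evaluation:
  ¬p: Łukasiewicz ¬ gives 1 − 0.85 = 0.15
  (p → ¬p): min(1, 1 − 0.85 + 0.15) = 0.3
  (q ∧ q) = min(0.65, 0.65) = 0.65
  ((q ∧ q) ∧ p) = min(0.65, 0.85) = 0.65
  ((p → ¬p) ∧ ((q ∧ q) ∧ p)) = min(0.3, 0.65) = 0.3
  (((p → ¬p) ∧ ((q ∧ q) ∧ p)) ∧ q) = min(0.3, 0.65) = 0.3
  Łukasiewicz value = 0.3
Difference: 0 − 0.3 = -0.30

-0.30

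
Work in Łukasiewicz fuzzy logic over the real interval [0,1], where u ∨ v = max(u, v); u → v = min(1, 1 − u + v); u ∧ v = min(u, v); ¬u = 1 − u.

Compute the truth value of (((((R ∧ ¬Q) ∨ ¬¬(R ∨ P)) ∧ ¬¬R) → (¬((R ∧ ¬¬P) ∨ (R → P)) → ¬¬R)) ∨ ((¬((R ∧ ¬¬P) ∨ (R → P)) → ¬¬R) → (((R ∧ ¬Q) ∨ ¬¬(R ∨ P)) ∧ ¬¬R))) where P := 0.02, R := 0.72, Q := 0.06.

1.00

¬Q: Łukasiewicz ¬ gives 1 − 0.06 = 0.94
(R ∧ ¬Q) = min(0.72, 0.94) = 0.72
(R ∨ P) = max(0.72, 0.02) = 0.72
¬(R ∨ P): Łukasiewicz ¬ gives 1 − 0.72 = 0.28
¬¬(R ∨ P): Łukasiewicz ¬ gives 1 − 0.28 = 0.72
((R ∧ ¬Q) ∨ ¬¬(R ∨ P)) = max(0.72, 0.72) = 0.72
¬R: Łukasiewicz ¬ gives 1 − 0.72 = 0.28
¬¬R: Łukasiewicz ¬ gives 1 − 0.28 = 0.72
(((R ∧ ¬Q) ∨ ¬¬(R ∨ P)) ∧ ¬¬R) = min(0.72, 0.72) = 0.72
¬P: Łukasiewicz ¬ gives 1 − 0.02 = 0.98
¬¬P: Łukasiewicz ¬ gives 1 − 0.98 = 0.02
(R ∧ ¬¬P) = min(0.72, 0.02) = 0.02
(R → P): min(1, 1 − 0.72 + 0.02) = 0.3
((R ∧ ¬¬P) ∨ (R → P)) = max(0.02, 0.3) = 0.3
¬((R ∧ ¬¬P) ∨ (R → P)): Łukasiewicz ¬ gives 1 − 0.3 = 0.7
¬R: Łukasiewicz ¬ gives 1 − 0.72 = 0.28
¬¬R: Łukasiewicz ¬ gives 1 − 0.28 = 0.72
(¬((R ∧ ¬¬P) ∨ (R → P)) → ¬¬R): min(1, 1 − 0.7 + 0.72) = 1
((((R ∧ ¬Q) ∨ ¬¬(R ∨ P)) ∧ ¬¬R) → (¬((R ∧ ¬¬P) ∨ (R → P)) → ¬¬R)): min(1, 1 − 0.72 + 1) = 1
¬P: Łukasiewicz ¬ gives 1 − 0.02 = 0.98
¬¬P: Łukasiewicz ¬ gives 1 − 0.98 = 0.02
(R ∧ ¬¬P) = min(0.72, 0.02) = 0.02
(R → P): min(1, 1 − 0.72 + 0.02) = 0.3
((R ∧ ¬¬P) ∨ (R → P)) = max(0.02, 0.3) = 0.3
¬((R ∧ ¬¬P) ∨ (R → P)): Łukasiewicz ¬ gives 1 − 0.3 = 0.7
¬R: Łukasiewicz ¬ gives 1 − 0.72 = 0.28
¬¬R: Łukasiewicz ¬ gives 1 − 0.28 = 0.72
(¬((R ∧ ¬¬P) ∨ (R → P)) → ¬¬R): min(1, 1 − 0.7 + 0.72) = 1
¬Q: Łukasiewicz ¬ gives 1 − 0.06 = 0.94
(R ∧ ¬Q) = min(0.72, 0.94) = 0.72
(R ∨ P) = max(0.72, 0.02) = 0.72
¬(R ∨ P): Łukasiewicz ¬ gives 1 − 0.72 = 0.28
¬¬(R ∨ P): Łukasiewicz ¬ gives 1 − 0.28 = 0.72
((R ∧ ¬Q) ∨ ¬¬(R ∨ P)) = max(0.72, 0.72) = 0.72
¬R: Łukasiewicz ¬ gives 1 − 0.72 = 0.28
¬¬R: Łukasiewicz ¬ gives 1 − 0.28 = 0.72
(((R ∧ ¬Q) ∨ ¬¬(R ∨ P)) ∧ ¬¬R) = min(0.72, 0.72) = 0.72
((¬((R ∧ ¬¬P) ∨ (R → P)) → ¬¬R) → (((R ∧ ¬Q) ∨ ¬¬(R ∨ P)) ∧ ¬¬R)): min(1, 1 − 1 + 0.72) = 0.72
(((((R ∧ ¬Q) ∨ ¬¬(R ∨ P)) ∧ ¬¬R) → (¬((R ∧ ¬¬P) ∨ (R → P)) → ¬¬R)) ∨ ((¬((R ∧ ¬¬P) ∨ (R → P)) → ¬¬R) → (((R ∧ ¬Q) ∨ ¬¬(R ∨ P)) ∧ ¬¬R))) = max(1, 0.72) = 1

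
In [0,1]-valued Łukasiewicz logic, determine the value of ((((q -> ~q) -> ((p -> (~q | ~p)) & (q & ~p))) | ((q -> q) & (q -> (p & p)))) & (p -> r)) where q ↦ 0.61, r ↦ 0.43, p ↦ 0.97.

~q: Łukasiewicz ¬ gives 1 − 0.61 = 0.39
(q -> ~q): min(1, 1 − 0.61 + 0.39) = 0.78
~q: Łukasiewicz ¬ gives 1 − 0.61 = 0.39
~p: Łukasiewicz ¬ gives 1 − 0.97 = 0.03
(~q | ~p) = max(0.39, 0.03) = 0.39
(p -> (~q | ~p)): min(1, 1 − 0.97 + 0.39) = 0.42
~p: Łukasiewicz ¬ gives 1 − 0.97 = 0.03
(q & ~p) = min(0.61, 0.03) = 0.03
((p -> (~q | ~p)) & (q & ~p)) = min(0.42, 0.03) = 0.03
((q -> ~q) -> ((p -> (~q | ~p)) & (q & ~p))): min(1, 1 − 0.78 + 0.03) = 0.25
(q -> q): min(1, 1 − 0.61 + 0.61) = 1
(p & p) = min(0.97, 0.97) = 0.97
(q -> (p & p)): min(1, 1 − 0.61 + 0.97) = 1
((q -> q) & (q -> (p & p))) = min(1, 1) = 1
(((q -> ~q) -> ((p -> (~q | ~p)) & (q & ~p))) | ((q -> q) & (q -> (p & p)))) = max(0.25, 1) = 1
(p -> r): min(1, 1 − 0.97 + 0.43) = 0.46
((((q -> ~q) -> ((p -> (~q | ~p)) & (q & ~p))) | ((q -> q) & (q -> (p & p)))) & (p -> r)) = min(1, 0.46) = 0.46

0.46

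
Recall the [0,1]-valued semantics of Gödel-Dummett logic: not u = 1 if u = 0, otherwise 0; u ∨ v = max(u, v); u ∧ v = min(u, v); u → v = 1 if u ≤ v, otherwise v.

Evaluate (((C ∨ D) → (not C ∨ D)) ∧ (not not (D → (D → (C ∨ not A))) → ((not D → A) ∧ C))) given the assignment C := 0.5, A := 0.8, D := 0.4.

0.40

(C ∨ D) = max(0.5, 0.4) = 0.5
not C: Gödel ¬ of 0.5 = 0 (operand ≠ 0)
(not C ∨ D) = max(0, 0.4) = 0.4
((C ∨ D) → (not C ∨ D)): 0.5 > 0.4, so result = 0.4
not A: Gödel ¬ of 0.8 = 0 (operand ≠ 0)
(C ∨ not A) = max(0.5, 0) = 0.5
(D → (C ∨ not A)): 0.4 ≤ 0.5, so result = 1
(D → (D → (C ∨ not A))): 0.4 ≤ 1, so result = 1
not (D → (D → (C ∨ not A))): Gödel ¬ of 1 = 0 (operand ≠ 0)
not not (D → (D → (C ∨ not A))): Gödel ¬ of 0 = 1 (operand is 0)
not D: Gödel ¬ of 0.4 = 0 (operand ≠ 0)
(not D → A): 0 ≤ 0.8, so result = 1
((not D → A) ∧ C) = min(1, 0.5) = 0.5
(not not (D → (D → (C ∨ not A))) → ((not D → A) ∧ C)): 1 > 0.5, so result = 0.5
(((C ∨ D) → (not C ∨ D)) ∧ (not not (D → (D → (C ∨ not A))) → ((not D → A) ∧ C))) = min(0.4, 0.5) = 0.4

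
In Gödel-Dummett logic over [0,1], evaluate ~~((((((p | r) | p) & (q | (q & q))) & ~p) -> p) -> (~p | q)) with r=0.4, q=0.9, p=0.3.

1.00

(p | r) = max(0.3, 0.4) = 0.4
((p | r) | p) = max(0.4, 0.3) = 0.4
(q & q) = min(0.9, 0.9) = 0.9
(q | (q & q)) = max(0.9, 0.9) = 0.9
(((p | r) | p) & (q | (q & q))) = min(0.4, 0.9) = 0.4
~p: Gödel ¬ of 0.3 = 0 (operand ≠ 0)
((((p | r) | p) & (q | (q & q))) & ~p) = min(0.4, 0) = 0
(((((p | r) | p) & (q | (q & q))) & ~p) -> p): 0 ≤ 0.3, so result = 1
~p: Gödel ¬ of 0.3 = 0 (operand ≠ 0)
(~p | q) = max(0, 0.9) = 0.9
((((((p | r) | p) & (q | (q & q))) & ~p) -> p) -> (~p | q)): 1 > 0.9, so result = 0.9
~((((((p | r) | p) & (q | (q & q))) & ~p) -> p) -> (~p | q)): Gödel ¬ of 0.9 = 0 (operand ≠ 0)
~~((((((p | r) | p) & (q | (q & q))) & ~p) -> p) -> (~p | q)): Gödel ¬ of 0 = 1 (operand is 0)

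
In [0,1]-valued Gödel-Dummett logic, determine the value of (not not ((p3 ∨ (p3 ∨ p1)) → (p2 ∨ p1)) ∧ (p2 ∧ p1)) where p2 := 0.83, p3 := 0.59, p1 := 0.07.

0.07

(p3 ∨ p1) = max(0.59, 0.07) = 0.59
(p3 ∨ (p3 ∨ p1)) = max(0.59, 0.59) = 0.59
(p2 ∨ p1) = max(0.83, 0.07) = 0.83
((p3 ∨ (p3 ∨ p1)) → (p2 ∨ p1)): 0.59 ≤ 0.83, so result = 1
not ((p3 ∨ (p3 ∨ p1)) → (p2 ∨ p1)): Gödel ¬ of 1 = 0 (operand ≠ 0)
not not ((p3 ∨ (p3 ∨ p1)) → (p2 ∨ p1)): Gödel ¬ of 0 = 1 (operand is 0)
(p2 ∧ p1) = min(0.83, 0.07) = 0.07
(not not ((p3 ∨ (p3 ∨ p1)) → (p2 ∨ p1)) ∧ (p2 ∧ p1)) = min(1, 0.07) = 0.07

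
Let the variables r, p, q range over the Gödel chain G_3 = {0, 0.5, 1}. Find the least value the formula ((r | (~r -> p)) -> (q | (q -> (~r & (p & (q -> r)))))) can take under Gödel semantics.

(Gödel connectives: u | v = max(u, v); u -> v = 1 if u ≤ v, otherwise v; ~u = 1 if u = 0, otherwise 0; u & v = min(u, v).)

0.50

The minimum is attained at r = 0, p = 1, q = 0.5:
  ~r: Gödel ¬ of 0 = 1 (operand is 0)
  (~r -> p): 1 ≤ 1, so result = 1
  (r | (~r -> p)) = max(0, 1) = 1
  ~r: Gödel ¬ of 0 = 1 (operand is 0)
  (q -> r): 0.5 > 0, so result = 0
  (p & (q -> r)) = min(1, 0) = 0
  (~r & (p & (q -> r))) = min(1, 0) = 0
  (q -> (~r & (p & (q -> r)))): 0.5 > 0, so result = 0
  (q | (q -> (~r & (p & (q -> r))))) = max(0.5, 0) = 0.5
  ((r | (~r -> p)) -> (q | (q -> (~r & (p & (q -> r)))))): 1 > 0.5, so result = 0.5
Checking all 27 assignments confirms none give a value below 0.50.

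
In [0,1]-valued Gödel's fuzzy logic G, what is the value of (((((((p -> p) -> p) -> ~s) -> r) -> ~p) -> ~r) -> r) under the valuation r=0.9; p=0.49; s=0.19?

0.90

(p -> p): 0.49 ≤ 0.49, so result = 1
((p -> p) -> p): 1 > 0.49, so result = 0.49
~s: Gödel ¬ of 0.19 = 0 (operand ≠ 0)
(((p -> p) -> p) -> ~s): 0.49 > 0, so result = 0
((((p -> p) -> p) -> ~s) -> r): 0 ≤ 0.9, so result = 1
~p: Gödel ¬ of 0.49 = 0 (operand ≠ 0)
(((((p -> p) -> p) -> ~s) -> r) -> ~p): 1 > 0, so result = 0
~r: Gödel ¬ of 0.9 = 0 (operand ≠ 0)
((((((p -> p) -> p) -> ~s) -> r) -> ~p) -> ~r): 0 ≤ 0, so result = 1
(((((((p -> p) -> p) -> ~s) -> r) -> ~p) -> ~r) -> r): 1 > 0.9, so result = 0.9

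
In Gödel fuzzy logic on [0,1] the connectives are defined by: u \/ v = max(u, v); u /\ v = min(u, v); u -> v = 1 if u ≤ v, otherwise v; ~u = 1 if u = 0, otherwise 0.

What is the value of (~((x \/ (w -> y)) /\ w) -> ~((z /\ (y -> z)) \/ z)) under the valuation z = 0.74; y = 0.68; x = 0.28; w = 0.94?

1.00

(w -> y): 0.94 > 0.68, so result = 0.68
(x \/ (w -> y)) = max(0.28, 0.68) = 0.68
((x \/ (w -> y)) /\ w) = min(0.68, 0.94) = 0.68
~((x \/ (w -> y)) /\ w): Gödel ¬ of 0.68 = 0 (operand ≠ 0)
(y -> z): 0.68 ≤ 0.74, so result = 1
(z /\ (y -> z)) = min(0.74, 1) = 0.74
((z /\ (y -> z)) \/ z) = max(0.74, 0.74) = 0.74
~((z /\ (y -> z)) \/ z): Gödel ¬ of 0.74 = 0 (operand ≠ 0)
(~((x \/ (w -> y)) /\ w) -> ~((z /\ (y -> z)) \/ z)): 0 ≤ 0, so result = 1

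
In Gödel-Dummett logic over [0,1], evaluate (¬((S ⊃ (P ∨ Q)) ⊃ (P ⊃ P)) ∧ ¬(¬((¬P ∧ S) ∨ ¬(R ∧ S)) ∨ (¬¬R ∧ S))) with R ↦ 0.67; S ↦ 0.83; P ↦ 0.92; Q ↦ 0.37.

(P ∨ Q) = max(0.92, 0.37) = 0.92
(S ⊃ (P ∨ Q)): 0.83 ≤ 0.92, so result = 1
(P ⊃ P): 0.92 ≤ 0.92, so result = 1
((S ⊃ (P ∨ Q)) ⊃ (P ⊃ P)): 1 ≤ 1, so result = 1
¬((S ⊃ (P ∨ Q)) ⊃ (P ⊃ P)): Gödel ¬ of 1 = 0 (operand ≠ 0)
¬P: Gödel ¬ of 0.92 = 0 (operand ≠ 0)
(¬P ∧ S) = min(0, 0.83) = 0
(R ∧ S) = min(0.67, 0.83) = 0.67
¬(R ∧ S): Gödel ¬ of 0.67 = 0 (operand ≠ 0)
((¬P ∧ S) ∨ ¬(R ∧ S)) = max(0, 0) = 0
¬((¬P ∧ S) ∨ ¬(R ∧ S)): Gödel ¬ of 0 = 1 (operand is 0)
¬R: Gödel ¬ of 0.67 = 0 (operand ≠ 0)
¬¬R: Gödel ¬ of 0 = 1 (operand is 0)
(¬¬R ∧ S) = min(1, 0.83) = 0.83
(¬((¬P ∧ S) ∨ ¬(R ∧ S)) ∨ (¬¬R ∧ S)) = max(1, 0.83) = 1
¬(¬((¬P ∧ S) ∨ ¬(R ∧ S)) ∨ (¬¬R ∧ S)): Gödel ¬ of 1 = 0 (operand ≠ 0)
(¬((S ⊃ (P ∨ Q)) ⊃ (P ⊃ P)) ∧ ¬(¬((¬P ∧ S) ∨ ¬(R ∧ S)) ∨ (¬¬R ∧ S))) = min(0, 0) = 0

0.00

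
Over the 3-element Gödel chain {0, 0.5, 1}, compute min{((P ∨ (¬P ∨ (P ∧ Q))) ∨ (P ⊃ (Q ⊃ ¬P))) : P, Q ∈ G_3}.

The minimum is attained at P = 0.5, Q = 0.5:
  ¬P: Gödel ¬ of 0.5 = 0 (operand ≠ 0)
  (P ∧ Q) = min(0.5, 0.5) = 0.5
  (¬P ∨ (P ∧ Q)) = max(0, 0.5) = 0.5
  (P ∨ (¬P ∨ (P ∧ Q))) = max(0.5, 0.5) = 0.5
  ¬P: Gödel ¬ of 0.5 = 0 (operand ≠ 0)
  (Q ⊃ ¬P): 0.5 > 0, so result = 0
  (P ⊃ (Q ⊃ ¬P)): 0.5 > 0, so result = 0
  ((P ∨ (¬P ∨ (P ∧ Q))) ∨ (P ⊃ (Q ⊃ ¬P))) = max(0.5, 0) = 0.5
Checking all 9 assignments confirms none give a value below 0.50.

0.50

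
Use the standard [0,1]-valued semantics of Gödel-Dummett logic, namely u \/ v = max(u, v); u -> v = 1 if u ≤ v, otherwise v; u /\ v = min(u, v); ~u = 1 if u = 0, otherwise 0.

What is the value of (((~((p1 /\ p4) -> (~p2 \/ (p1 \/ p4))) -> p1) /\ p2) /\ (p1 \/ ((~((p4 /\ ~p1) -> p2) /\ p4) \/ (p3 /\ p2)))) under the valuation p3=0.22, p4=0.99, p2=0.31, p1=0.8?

(p1 /\ p4) = min(0.8, 0.99) = 0.8
~p2: Gödel ¬ of 0.31 = 0 (operand ≠ 0)
(p1 \/ p4) = max(0.8, 0.99) = 0.99
(~p2 \/ (p1 \/ p4)) = max(0, 0.99) = 0.99
((p1 /\ p4) -> (~p2 \/ (p1 \/ p4))): 0.8 ≤ 0.99, so result = 1
~((p1 /\ p4) -> (~p2 \/ (p1 \/ p4))): Gödel ¬ of 1 = 0 (operand ≠ 0)
(~((p1 /\ p4) -> (~p2 \/ (p1 \/ p4))) -> p1): 0 ≤ 0.8, so result = 1
((~((p1 /\ p4) -> (~p2 \/ (p1 \/ p4))) -> p1) /\ p2) = min(1, 0.31) = 0.31
~p1: Gödel ¬ of 0.8 = 0 (operand ≠ 0)
(p4 /\ ~p1) = min(0.99, 0) = 0
((p4 /\ ~p1) -> p2): 0 ≤ 0.31, so result = 1
~((p4 /\ ~p1) -> p2): Gödel ¬ of 1 = 0 (operand ≠ 0)
(~((p4 /\ ~p1) -> p2) /\ p4) = min(0, 0.99) = 0
(p3 /\ p2) = min(0.22, 0.31) = 0.22
((~((p4 /\ ~p1) -> p2) /\ p4) \/ (p3 /\ p2)) = max(0, 0.22) = 0.22
(p1 \/ ((~((p4 /\ ~p1) -> p2) /\ p4) \/ (p3 /\ p2))) = max(0.8, 0.22) = 0.8
(((~((p1 /\ p4) -> (~p2 \/ (p1 \/ p4))) -> p1) /\ p2) /\ (p1 \/ ((~((p4 /\ ~p1) -> p2) /\ p4) \/ (p3 /\ p2)))) = min(0.31, 0.8) = 0.31

0.31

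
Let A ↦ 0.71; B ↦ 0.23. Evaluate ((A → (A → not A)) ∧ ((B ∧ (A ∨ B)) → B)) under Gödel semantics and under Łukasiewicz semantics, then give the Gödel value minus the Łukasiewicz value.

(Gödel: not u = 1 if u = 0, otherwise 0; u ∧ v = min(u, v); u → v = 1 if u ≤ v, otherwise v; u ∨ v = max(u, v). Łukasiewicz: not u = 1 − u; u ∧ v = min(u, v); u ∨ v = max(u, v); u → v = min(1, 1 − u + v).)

Gödel evaluation:
  not A: Gödel ¬ of 0.71 = 0 (operand ≠ 0)
  (A → not A): 0.71 > 0, so result = 0
  (A → (A → not A)): 0.71 > 0, so result = 0
  (A ∨ B) = max(0.71, 0.23) = 0.71
  (B ∧ (A ∨ B)) = min(0.23, 0.71) = 0.23
  ((B ∧ (A ∨ B)) → B): 0.23 ≤ 0.23, so result = 1
  ((A → (A → not A)) ∧ ((B ∧ (A ∨ B)) → B)) = min(0, 1) = 0
  Gödel value = 0
Łukasiewicz evaluation:
  not A: Łukasiewicz ¬ gives 1 − 0.71 = 0.29
  (A → not A): min(1, 1 − 0.71 + 0.29) = 0.58
  (A → (A → not A)): min(1, 1 − 0.71 + 0.58) = 0.87
  (A ∨ B) = max(0.71, 0.23) = 0.71
  (B ∧ (A ∨ B)) = min(0.23, 0.71) = 0.23
  ((B ∧ (A ∨ B)) → B): min(1, 1 − 0.23 + 0.23) = 1
  ((A → (A → not A)) ∧ ((B ∧ (A ∨ B)) → B)) = min(0.87, 1) = 0.87
  Łukasiewicz value = 0.87
Difference: 0 − 0.87 = -0.87

-0.87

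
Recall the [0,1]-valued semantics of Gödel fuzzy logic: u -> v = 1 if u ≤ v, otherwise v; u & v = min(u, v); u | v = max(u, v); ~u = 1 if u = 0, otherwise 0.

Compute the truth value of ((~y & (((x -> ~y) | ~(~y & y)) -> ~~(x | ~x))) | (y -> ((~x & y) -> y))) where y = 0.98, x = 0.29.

~y: Gödel ¬ of 0.98 = 0 (operand ≠ 0)
~y: Gödel ¬ of 0.98 = 0 (operand ≠ 0)
(x -> ~y): 0.29 > 0, so result = 0
~y: Gödel ¬ of 0.98 = 0 (operand ≠ 0)
(~y & y) = min(0, 0.98) = 0
~(~y & y): Gödel ¬ of 0 = 1 (operand is 0)
((x -> ~y) | ~(~y & y)) = max(0, 1) = 1
~x: Gödel ¬ of 0.29 = 0 (operand ≠ 0)
(x | ~x) = max(0.29, 0) = 0.29
~(x | ~x): Gödel ¬ of 0.29 = 0 (operand ≠ 0)
~~(x | ~x): Gödel ¬ of 0 = 1 (operand is 0)
(((x -> ~y) | ~(~y & y)) -> ~~(x | ~x)): 1 ≤ 1, so result = 1
(~y & (((x -> ~y) | ~(~y & y)) -> ~~(x | ~x))) = min(0, 1) = 0
~x: Gödel ¬ of 0.29 = 0 (operand ≠ 0)
(~x & y) = min(0, 0.98) = 0
((~x & y) -> y): 0 ≤ 0.98, so result = 1
(y -> ((~x & y) -> y)): 0.98 ≤ 1, so result = 1
((~y & (((x -> ~y) | ~(~y & y)) -> ~~(x | ~x))) | (y -> ((~x & y) -> y))) = max(0, 1) = 1

1.00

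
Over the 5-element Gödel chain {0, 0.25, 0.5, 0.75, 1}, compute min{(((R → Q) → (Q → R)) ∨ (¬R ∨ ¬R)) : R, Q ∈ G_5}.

0.25

The minimum is attained at R = 0.25, Q = 0.5:
  (R → Q): 0.25 ≤ 0.5, so result = 1
  (Q → R): 0.5 > 0.25, so result = 0.25
  ((R → Q) → (Q → R)): 1 > 0.25, so result = 0.25
  ¬R: Gödel ¬ of 0.25 = 0 (operand ≠ 0)
  ¬R: Gödel ¬ of 0.25 = 0 (operand ≠ 0)
  (¬R ∨ ¬R) = max(0, 0) = 0
  (((R → Q) → (Q → R)) ∨ (¬R ∨ ¬R)) = max(0.25, 0) = 0.25
Checking all 25 assignments confirms none give a value below 0.25.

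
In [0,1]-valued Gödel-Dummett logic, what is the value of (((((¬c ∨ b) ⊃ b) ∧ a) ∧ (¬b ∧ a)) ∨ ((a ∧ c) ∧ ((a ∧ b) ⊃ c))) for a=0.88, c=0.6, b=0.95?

0.60

¬c: Gödel ¬ of 0.6 = 0 (operand ≠ 0)
(¬c ∨ b) = max(0, 0.95) = 0.95
((¬c ∨ b) ⊃ b): 0.95 ≤ 0.95, so result = 1
(((¬c ∨ b) ⊃ b) ∧ a) = min(1, 0.88) = 0.88
¬b: Gödel ¬ of 0.95 = 0 (operand ≠ 0)
(¬b ∧ a) = min(0, 0.88) = 0
((((¬c ∨ b) ⊃ b) ∧ a) ∧ (¬b ∧ a)) = min(0.88, 0) = 0
(a ∧ c) = min(0.88, 0.6) = 0.6
(a ∧ b) = min(0.88, 0.95) = 0.88
((a ∧ b) ⊃ c): 0.88 > 0.6, so result = 0.6
((a ∧ c) ∧ ((a ∧ b) ⊃ c)) = min(0.6, 0.6) = 0.6
(((((¬c ∨ b) ⊃ b) ∧ a) ∧ (¬b ∧ a)) ∨ ((a ∧ c) ∧ ((a ∧ b) ⊃ c))) = max(0, 0.6) = 0.6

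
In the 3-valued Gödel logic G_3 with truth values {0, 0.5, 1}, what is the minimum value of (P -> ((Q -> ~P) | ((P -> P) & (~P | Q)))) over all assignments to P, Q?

0.50

The minimum is attained at P = 1, Q = 0.5:
  ~P: Gödel ¬ of 1 = 0 (operand ≠ 0)
  (Q -> ~P): 0.5 > 0, so result = 0
  (P -> P): 1 ≤ 1, so result = 1
  ~P: Gödel ¬ of 1 = 0 (operand ≠ 0)
  (~P | Q) = max(0, 0.5) = 0.5
  ((P -> P) & (~P | Q)) = min(1, 0.5) = 0.5
  ((Q -> ~P) | ((P -> P) & (~P | Q))) = max(0, 0.5) = 0.5
  (P -> ((Q -> ~P) | ((P -> P) & (~P | Q)))): 1 > 0.5, so result = 0.5
Checking all 9 assignments confirms none give a value below 0.50.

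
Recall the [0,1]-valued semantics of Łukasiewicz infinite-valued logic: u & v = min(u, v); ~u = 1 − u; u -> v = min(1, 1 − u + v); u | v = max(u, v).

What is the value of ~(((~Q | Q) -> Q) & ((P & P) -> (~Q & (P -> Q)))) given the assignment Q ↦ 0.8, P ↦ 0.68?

0.48

~Q: Łukasiewicz ¬ gives 1 − 0.8 = 0.2
(~Q | Q) = max(0.2, 0.8) = 0.8
((~Q | Q) -> Q): min(1, 1 − 0.8 + 0.8) = 1
(P & P) = min(0.68, 0.68) = 0.68
~Q: Łukasiewicz ¬ gives 1 − 0.8 = 0.2
(P -> Q): min(1, 1 − 0.68 + 0.8) = 1
(~Q & (P -> Q)) = min(0.2, 1) = 0.2
((P & P) -> (~Q & (P -> Q))): min(1, 1 − 0.68 + 0.2) = 0.52
(((~Q | Q) -> Q) & ((P & P) -> (~Q & (P -> Q)))) = min(1, 0.52) = 0.52
~(((~Q | Q) -> Q) & ((P & P) -> (~Q & (P -> Q)))): Łukasiewicz ¬ gives 1 − 0.52 = 0.48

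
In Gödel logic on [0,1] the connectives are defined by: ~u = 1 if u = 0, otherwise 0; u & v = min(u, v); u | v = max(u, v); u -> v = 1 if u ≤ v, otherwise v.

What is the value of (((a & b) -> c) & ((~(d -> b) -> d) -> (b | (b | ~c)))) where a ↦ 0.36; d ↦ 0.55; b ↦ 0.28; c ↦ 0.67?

0.28

(a & b) = min(0.36, 0.28) = 0.28
((a & b) -> c): 0.28 ≤ 0.67, so result = 1
(d -> b): 0.55 > 0.28, so result = 0.28
~(d -> b): Gödel ¬ of 0.28 = 0 (operand ≠ 0)
(~(d -> b) -> d): 0 ≤ 0.55, so result = 1
~c: Gödel ¬ of 0.67 = 0 (operand ≠ 0)
(b | ~c) = max(0.28, 0) = 0.28
(b | (b | ~c)) = max(0.28, 0.28) = 0.28
((~(d -> b) -> d) -> (b | (b | ~c))): 1 > 0.28, so result = 0.28
(((a & b) -> c) & ((~(d -> b) -> d) -> (b | (b | ~c)))) = min(1, 0.28) = 0.28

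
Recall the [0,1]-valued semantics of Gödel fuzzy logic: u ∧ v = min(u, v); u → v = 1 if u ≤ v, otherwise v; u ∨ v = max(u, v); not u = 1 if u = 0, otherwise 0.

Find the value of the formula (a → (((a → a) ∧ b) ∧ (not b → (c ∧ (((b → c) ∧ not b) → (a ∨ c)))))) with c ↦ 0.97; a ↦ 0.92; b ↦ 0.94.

(a → a): 0.92 ≤ 0.92, so result = 1
((a → a) ∧ b) = min(1, 0.94) = 0.94
not b: Gödel ¬ of 0.94 = 0 (operand ≠ 0)
(b → c): 0.94 ≤ 0.97, so result = 1
not b: Gödel ¬ of 0.94 = 0 (operand ≠ 0)
((b → c) ∧ not b) = min(1, 0) = 0
(a ∨ c) = max(0.92, 0.97) = 0.97
(((b → c) ∧ not b) → (a ∨ c)): 0 ≤ 0.97, so result = 1
(c ∧ (((b → c) ∧ not b) → (a ∨ c))) = min(0.97, 1) = 0.97
(not b → (c ∧ (((b → c) ∧ not b) → (a ∨ c)))): 0 ≤ 0.97, so result = 1
(((a → a) ∧ b) ∧ (not b → (c ∧ (((b → c) ∧ not b) → (a ∨ c))))) = min(0.94, 1) = 0.94
(a → (((a → a) ∧ b) ∧ (not b → (c ∧ (((b → c) ∧ not b) → (a ∨ c)))))): 0.92 ≤ 0.94, so result = 1

1.00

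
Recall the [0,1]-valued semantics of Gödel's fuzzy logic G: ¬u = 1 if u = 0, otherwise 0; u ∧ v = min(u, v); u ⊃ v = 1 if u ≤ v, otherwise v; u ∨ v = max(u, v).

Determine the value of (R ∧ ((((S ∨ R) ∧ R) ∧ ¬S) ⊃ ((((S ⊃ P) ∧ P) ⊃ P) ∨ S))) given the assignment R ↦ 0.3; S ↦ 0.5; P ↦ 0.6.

0.30

(S ∨ R) = max(0.5, 0.3) = 0.5
((S ∨ R) ∧ R) = min(0.5, 0.3) = 0.3
¬S: Gödel ¬ of 0.5 = 0 (operand ≠ 0)
(((S ∨ R) ∧ R) ∧ ¬S) = min(0.3, 0) = 0
(S ⊃ P): 0.5 ≤ 0.6, so result = 1
((S ⊃ P) ∧ P) = min(1, 0.6) = 0.6
(((S ⊃ P) ∧ P) ⊃ P): 0.6 ≤ 0.6, so result = 1
((((S ⊃ P) ∧ P) ⊃ P) ∨ S) = max(1, 0.5) = 1
((((S ∨ R) ∧ R) ∧ ¬S) ⊃ ((((S ⊃ P) ∧ P) ⊃ P) ∨ S)): 0 ≤ 1, so result = 1
(R ∧ ((((S ∨ R) ∧ R) ∧ ¬S) ⊃ ((((S ⊃ P) ∧ P) ⊃ P) ∨ S))) = min(0.3, 1) = 0.3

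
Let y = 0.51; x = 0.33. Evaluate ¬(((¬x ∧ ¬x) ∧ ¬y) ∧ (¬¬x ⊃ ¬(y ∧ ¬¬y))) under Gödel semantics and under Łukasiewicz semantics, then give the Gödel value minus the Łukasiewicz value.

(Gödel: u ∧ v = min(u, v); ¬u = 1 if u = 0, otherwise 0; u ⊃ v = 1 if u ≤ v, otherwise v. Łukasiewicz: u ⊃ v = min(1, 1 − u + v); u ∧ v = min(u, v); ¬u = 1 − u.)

Gödel evaluation:
  ¬x: Gödel ¬ of 0.33 = 0 (operand ≠ 0)
  ¬x: Gödel ¬ of 0.33 = 0 (operand ≠ 0)
  (¬x ∧ ¬x) = min(0, 0) = 0
  ¬y: Gödel ¬ of 0.51 = 0 (operand ≠ 0)
  ((¬x ∧ ¬x) ∧ ¬y) = min(0, 0) = 0
  ¬x: Gödel ¬ of 0.33 = 0 (operand ≠ 0)
  ¬¬x: Gödel ¬ of 0 = 1 (operand is 0)
  ¬y: Gödel ¬ of 0.51 = 0 (operand ≠ 0)
  ¬¬y: Gödel ¬ of 0 = 1 (operand is 0)
  (y ∧ ¬¬y) = min(0.51, 1) = 0.51
  ¬(y ∧ ¬¬y): Gödel ¬ of 0.51 = 0 (operand ≠ 0)
  (¬¬x ⊃ ¬(y ∧ ¬¬y)): 1 > 0, so result = 0
  (((¬x ∧ ¬x) ∧ ¬y) ∧ (¬¬x ⊃ ¬(y ∧ ¬¬y))) = min(0, 0) = 0
  ¬(((¬x ∧ ¬x) ∧ ¬y) ∧ (¬¬x ⊃ ¬(y ∧ ¬¬y))): Gödel ¬ of 0 = 1 (operand is 0)
  Gödel value = 1
Łukasiewicz evaluation:
  ¬x: Łukasiewicz ¬ gives 1 − 0.33 = 0.67
  ¬x: Łukasiewicz ¬ gives 1 − 0.33 = 0.67
  (¬x ∧ ¬x) = min(0.67, 0.67) = 0.67
  ¬y: Łukasiewicz ¬ gives 1 − 0.51 = 0.49
  ((¬x ∧ ¬x) ∧ ¬y) = min(0.67, 0.49) = 0.49
  ¬x: Łukasiewicz ¬ gives 1 − 0.33 = 0.67
  ¬¬x: Łukasiewicz ¬ gives 1 − 0.67 = 0.33
  ¬y: Łukasiewicz ¬ gives 1 − 0.51 = 0.49
  ¬¬y: Łukasiewicz ¬ gives 1 − 0.49 = 0.51
  (y ∧ ¬¬y) = min(0.51, 0.51) = 0.51
  ¬(y ∧ ¬¬y): Łukasiewicz ¬ gives 1 − 0.51 = 0.49
  (¬¬x ⊃ ¬(y ∧ ¬¬y)): min(1, 1 − 0.33 + 0.49) = 1
  (((¬x ∧ ¬x) ∧ ¬y) ∧ (¬¬x ⊃ ¬(y ∧ ¬¬y))) = min(0.49, 1) = 0.49
  ¬(((¬x ∧ ¬x) ∧ ¬y) ∧ (¬¬x ⊃ ¬(y ∧ ¬¬y))): Łukasiewicz ¬ gives 1 − 0.49 = 0.51
  Łukasiewicz value = 0.51
Difference: 1 − 0.51 = 0.49

0.49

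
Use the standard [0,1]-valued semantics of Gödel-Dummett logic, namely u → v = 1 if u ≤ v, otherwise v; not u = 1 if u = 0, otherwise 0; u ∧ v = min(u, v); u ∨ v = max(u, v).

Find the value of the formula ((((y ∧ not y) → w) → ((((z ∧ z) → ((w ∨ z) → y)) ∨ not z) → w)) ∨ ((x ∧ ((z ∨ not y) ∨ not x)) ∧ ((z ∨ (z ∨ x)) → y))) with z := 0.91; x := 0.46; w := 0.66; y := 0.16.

1.00

not y: Gödel ¬ of 0.16 = 0 (operand ≠ 0)
(y ∧ not y) = min(0.16, 0) = 0
((y ∧ not y) → w): 0 ≤ 0.66, so result = 1
(z ∧ z) = min(0.91, 0.91) = 0.91
(w ∨ z) = max(0.66, 0.91) = 0.91
((w ∨ z) → y): 0.91 > 0.16, so result = 0.16
((z ∧ z) → ((w ∨ z) → y)): 0.91 > 0.16, so result = 0.16
not z: Gödel ¬ of 0.91 = 0 (operand ≠ 0)
(((z ∧ z) → ((w ∨ z) → y)) ∨ not z) = max(0.16, 0) = 0.16
((((z ∧ z) → ((w ∨ z) → y)) ∨ not z) → w): 0.16 ≤ 0.66, so result = 1
(((y ∧ not y) → w) → ((((z ∧ z) → ((w ∨ z) → y)) ∨ not z) → w)): 1 ≤ 1, so result = 1
not y: Gödel ¬ of 0.16 = 0 (operand ≠ 0)
(z ∨ not y) = max(0.91, 0) = 0.91
not x: Gödel ¬ of 0.46 = 0 (operand ≠ 0)
((z ∨ not y) ∨ not x) = max(0.91, 0) = 0.91
(x ∧ ((z ∨ not y) ∨ not x)) = min(0.46, 0.91) = 0.46
(z ∨ x) = max(0.91, 0.46) = 0.91
(z ∨ (z ∨ x)) = max(0.91, 0.91) = 0.91
((z ∨ (z ∨ x)) → y): 0.91 > 0.16, so result = 0.16
((x ∧ ((z ∨ not y) ∨ not x)) ∧ ((z ∨ (z ∨ x)) → y)) = min(0.46, 0.16) = 0.16
((((y ∧ not y) → w) → ((((z ∧ z) → ((w ∨ z) → y)) ∨ not z) → w)) ∨ ((x ∧ ((z ∨ not y) ∨ not x)) ∧ ((z ∨ (z ∨ x)) → y))) = max(1, 0.16) = 1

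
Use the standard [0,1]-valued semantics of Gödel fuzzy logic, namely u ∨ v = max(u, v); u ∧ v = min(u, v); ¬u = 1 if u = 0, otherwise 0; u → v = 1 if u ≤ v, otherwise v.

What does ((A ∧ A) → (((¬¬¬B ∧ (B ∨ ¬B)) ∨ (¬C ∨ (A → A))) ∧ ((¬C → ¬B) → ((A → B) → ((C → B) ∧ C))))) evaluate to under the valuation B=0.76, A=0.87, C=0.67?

0.67

(A ∧ A) = min(0.87, 0.87) = 0.87
¬B: Gödel ¬ of 0.76 = 0 (operand ≠ 0)
¬¬B: Gödel ¬ of 0 = 1 (operand is 0)
¬¬¬B: Gödel ¬ of 1 = 0 (operand ≠ 0)
¬B: Gödel ¬ of 0.76 = 0 (operand ≠ 0)
(B ∨ ¬B) = max(0.76, 0) = 0.76
(¬¬¬B ∧ (B ∨ ¬B)) = min(0, 0.76) = 0
¬C: Gödel ¬ of 0.67 = 0 (operand ≠ 0)
(A → A): 0.87 ≤ 0.87, so result = 1
(¬C ∨ (A → A)) = max(0, 1) = 1
((¬¬¬B ∧ (B ∨ ¬B)) ∨ (¬C ∨ (A → A))) = max(0, 1) = 1
¬C: Gödel ¬ of 0.67 = 0 (operand ≠ 0)
¬B: Gödel ¬ of 0.76 = 0 (operand ≠ 0)
(¬C → ¬B): 0 ≤ 0, so result = 1
(A → B): 0.87 > 0.76, so result = 0.76
(C → B): 0.67 ≤ 0.76, so result = 1
((C → B) ∧ C) = min(1, 0.67) = 0.67
((A → B) → ((C → B) ∧ C)): 0.76 > 0.67, so result = 0.67
((¬C → ¬B) → ((A → B) → ((C → B) ∧ C))): 1 > 0.67, so result = 0.67
(((¬¬¬B ∧ (B ∨ ¬B)) ∨ (¬C ∨ (A → A))) ∧ ((¬C → ¬B) → ((A → B) → ((C → B) ∧ C)))) = min(1, 0.67) = 0.67
((A ∧ A) → (((¬¬¬B ∧ (B ∨ ¬B)) ∨ (¬C ∨ (A → A))) ∧ ((¬C → ¬B) → ((A → B) → ((C → B) ∧ C))))): 0.87 > 0.67, so result = 0.67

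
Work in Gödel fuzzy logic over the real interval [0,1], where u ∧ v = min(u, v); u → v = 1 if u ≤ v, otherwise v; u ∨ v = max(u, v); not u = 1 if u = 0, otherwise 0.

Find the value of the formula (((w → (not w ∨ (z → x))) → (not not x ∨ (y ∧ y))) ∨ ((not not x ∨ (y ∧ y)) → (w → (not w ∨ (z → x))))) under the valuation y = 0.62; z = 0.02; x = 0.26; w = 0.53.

not w: Gödel ¬ of 0.53 = 0 (operand ≠ 0)
(z → x): 0.02 ≤ 0.26, so result = 1
(not w ∨ (z → x)) = max(0, 1) = 1
(w → (not w ∨ (z → x))): 0.53 ≤ 1, so result = 1
not x: Gödel ¬ of 0.26 = 0 (operand ≠ 0)
not not x: Gödel ¬ of 0 = 1 (operand is 0)
(y ∧ y) = min(0.62, 0.62) = 0.62
(not not x ∨ (y ∧ y)) = max(1, 0.62) = 1
((w → (not w ∨ (z → x))) → (not not x ∨ (y ∧ y))): 1 ≤ 1, so result = 1
not x: Gödel ¬ of 0.26 = 0 (operand ≠ 0)
not not x: Gödel ¬ of 0 = 1 (operand is 0)
(y ∧ y) = min(0.62, 0.62) = 0.62
(not not x ∨ (y ∧ y)) = max(1, 0.62) = 1
not w: Gödel ¬ of 0.53 = 0 (operand ≠ 0)
(z → x): 0.02 ≤ 0.26, so result = 1
(not w ∨ (z → x)) = max(0, 1) = 1
(w → (not w ∨ (z → x))): 0.53 ≤ 1, so result = 1
((not not x ∨ (y ∧ y)) → (w → (not w ∨ (z → x)))): 1 ≤ 1, so result = 1
(((w → (not w ∨ (z → x))) → (not not x ∨ (y ∧ y))) ∨ ((not not x ∨ (y ∧ y)) → (w → (not w ∨ (z → x))))) = max(1, 1) = 1

1.00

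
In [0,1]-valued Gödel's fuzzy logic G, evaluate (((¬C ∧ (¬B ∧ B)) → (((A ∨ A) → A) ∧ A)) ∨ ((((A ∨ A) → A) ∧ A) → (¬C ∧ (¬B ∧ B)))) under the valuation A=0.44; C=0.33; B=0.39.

¬C: Gödel ¬ of 0.33 = 0 (operand ≠ 0)
¬B: Gödel ¬ of 0.39 = 0 (operand ≠ 0)
(¬B ∧ B) = min(0, 0.39) = 0
(¬C ∧ (¬B ∧ B)) = min(0, 0) = 0
(A ∨ A) = max(0.44, 0.44) = 0.44
((A ∨ A) → A): 0.44 ≤ 0.44, so result = 1
(((A ∨ A) → A) ∧ A) = min(1, 0.44) = 0.44
((¬C ∧ (¬B ∧ B)) → (((A ∨ A) → A) ∧ A)): 0 ≤ 0.44, so result = 1
(A ∨ A) = max(0.44, 0.44) = 0.44
((A ∨ A) → A): 0.44 ≤ 0.44, so result = 1
(((A ∨ A) → A) ∧ A) = min(1, 0.44) = 0.44
¬C: Gödel ¬ of 0.33 = 0 (operand ≠ 0)
¬B: Gödel ¬ of 0.39 = 0 (operand ≠ 0)
(¬B ∧ B) = min(0, 0.39) = 0
(¬C ∧ (¬B ∧ B)) = min(0, 0) = 0
((((A ∨ A) → A) ∧ A) → (¬C ∧ (¬B ∧ B))): 0.44 > 0, so result = 0
(((¬C ∧ (¬B ∧ B)) → (((A ∨ A) → A) ∧ A)) ∨ ((((A ∨ A) → A) ∧ A) → (¬C ∧ (¬B ∧ B)))) = max(1, 0) = 1

1.00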